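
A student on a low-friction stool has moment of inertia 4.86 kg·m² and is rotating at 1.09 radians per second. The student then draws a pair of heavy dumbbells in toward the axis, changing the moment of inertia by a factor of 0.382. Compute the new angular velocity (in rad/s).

ω₂ ≈ 2.85 rad/s

No external torque acts about the spin axis, so angular momentum is conserved.
I₂ = 0.382 × 4.86 = 1.857 kg·m².
ω₂ = I₁ω₁ / I₂ = (4.860)(1.09 rad/s) / (1.857) = 2.853 rad/s.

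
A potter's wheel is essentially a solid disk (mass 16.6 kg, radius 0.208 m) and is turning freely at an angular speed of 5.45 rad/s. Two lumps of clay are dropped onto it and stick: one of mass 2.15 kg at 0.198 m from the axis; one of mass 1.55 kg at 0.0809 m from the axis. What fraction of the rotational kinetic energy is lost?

fraction ≈ 0.208

No external torque acts about the axis; L_before = L_after.
I_p = ½(16.6)(0.208)² = 0.3591 kg·m².
Added inertia Σmr² = (2.15)(0.198)² + (1.55)(0.0809)² = 0.09443 kg·m²; I_f = 0.3591 + 0.09443 = 0.4535 kg·m².
ω_f = I_p ω_i / I_f = (0.3591)(5.45) / 0.4535 = 4.315 rad/s.
KE_i = ½(0.3591)(5.450 rad/s)² = 5.333 J; KE_f = ½(0.4535)(4.315)² = 4.223 J.
Fraction lost = 0.2082.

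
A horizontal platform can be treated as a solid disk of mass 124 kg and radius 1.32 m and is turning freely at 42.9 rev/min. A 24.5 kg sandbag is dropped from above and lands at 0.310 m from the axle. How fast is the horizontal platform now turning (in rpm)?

ω_f ≈ 42.0 rpm

The added mass arrives with no angular momentum about the axle, and any external torque about the axle is negligible, so the system's angular momentum is conserved.
I_p = ½(124)(1.32)² = 108.0 kg·m².
Added inertia Σmr² = (24.5)(0.310)² = 2.354 kg·m²; I_f = 108.0 + 2.354 = 110.4 kg·m².
ω_f = I_p ω_i / I_f = (108.0)(42.9) / 110.4 = 41.98 rpm.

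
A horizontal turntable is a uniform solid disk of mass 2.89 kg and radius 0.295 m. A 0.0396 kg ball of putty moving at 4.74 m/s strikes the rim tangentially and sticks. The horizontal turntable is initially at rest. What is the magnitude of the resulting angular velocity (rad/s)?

About the axle the impulsive forces during the collision are internal, so angular momentum about that axis is conserved.
I_p = ½(2.89)(0.295)² = 0.1258 kg·m². Taking the sense of the ball of putty's angular momentum as positive, L_{ball} = m v R = (0.0396)(4.74)(0.295) = 0.05537 kg·m²/s.
L_i = 0 + 0.05537 = 0.05537 kg·m²/s.
After sticking, I_f = I_p + m R² = 0.1258 + (0.0396)(0.295)² = 0.1292 kg·m².
ω_f = L_i / I_f = 0.05537 / 0.1292 = 0.4286 rad/s.

|ω_f| ≈ 0.429 rad/s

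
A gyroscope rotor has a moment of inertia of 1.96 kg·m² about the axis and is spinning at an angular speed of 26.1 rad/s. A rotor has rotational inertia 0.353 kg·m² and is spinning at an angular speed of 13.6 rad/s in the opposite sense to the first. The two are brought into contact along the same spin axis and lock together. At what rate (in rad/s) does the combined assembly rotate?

The coupling torques are internal; angular momentum about the shared axis is conserved.
Taking A's sense as positive: L = (1.960)(26.1) − (0.3530)(13.6) = 46.36 kg·m²·rad/s.
Combined I = 1.960 + 0.3530 = 2.313 kg·m².
ω_f = L / I = 46.36 / 2.313 = 20.04 rad/s.

|ω_f| ≈ 20.0 rad/s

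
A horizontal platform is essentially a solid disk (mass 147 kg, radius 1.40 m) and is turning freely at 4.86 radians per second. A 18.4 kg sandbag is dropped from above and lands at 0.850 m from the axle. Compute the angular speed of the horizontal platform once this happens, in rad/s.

The added mass arrives with no angular momentum about the axle, and any external torque about the axle is negligible, so the system's angular momentum is conserved.
I_p = ½(147)(1.40)² = 144.1 kg·m².
Added inertia Σmr² = (18.4)(0.850)² = 13.29 kg·m²; I_f = 144.1 + 13.29 = 157.4 kg·m².
ω_f = I_p ω_i / I_f = (144.1)(4.86) / 157.4 = 4.449 rad/s.

ω_f ≈ 4.45 rad/s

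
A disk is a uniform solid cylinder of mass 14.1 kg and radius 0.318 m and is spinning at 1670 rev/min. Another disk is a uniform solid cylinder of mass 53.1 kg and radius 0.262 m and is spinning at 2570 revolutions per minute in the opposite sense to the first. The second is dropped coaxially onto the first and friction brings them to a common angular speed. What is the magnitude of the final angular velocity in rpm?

|ω_f| ≈ 1380 rpm

No external torque acts about the common axis, so total angular momentum is conserved.
Moments of inertia: I_A = ½(14.1)(0.318)² = 0.7129 kg·m²; I_B = ½(53.1)(0.262)² = 1.822 kg·m².
Taking A's sense as positive: L = (0.7129)(1670) − (1.822)(2570) = -3493 kg·m²·rpm.
Combined I = 0.7129 + 1.822 = 2.535 kg·m².
ω_f = L / I = -3493 / 2.535 = -1378 rpm.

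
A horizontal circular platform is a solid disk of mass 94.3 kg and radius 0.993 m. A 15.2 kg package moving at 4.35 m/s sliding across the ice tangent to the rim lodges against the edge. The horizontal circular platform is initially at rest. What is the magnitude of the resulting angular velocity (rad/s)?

About the central axle the impulsive forces during the collision are internal, so angular momentum about that axis is conserved.
I_p = ½(94.3)(0.993)² = 46.49 kg·m². Taking the sense of the package's angular momentum as positive, L_{package} = m v R = (15.2)(4.35)(0.993) = 65.66 kg·m²/s.
L_i = 0 + 65.66 = 65.66 kg·m²/s.
After sticking, I_f = I_p + m R² = 46.49 + (15.2)(0.993)² = 61.48 kg·m².
ω_f = L_i / I_f = 65.66 / 61.48 = 1.068 rad/s.

|ω_f| ≈ 1.07 rad/s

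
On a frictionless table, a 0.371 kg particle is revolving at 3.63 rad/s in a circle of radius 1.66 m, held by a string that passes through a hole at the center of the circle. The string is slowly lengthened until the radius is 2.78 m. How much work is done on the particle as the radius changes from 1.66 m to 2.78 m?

The constraining force is radial, so m r² ω about the center is conserved.
ω₂ = ω₁ (r₁/r₂)² = (3.63)(1.66/2.78)² = 1.294 rad/s.
W = ΔKE = ½m(v₂² − v₁²) = -4.334 J.

W ≈ -4.33 J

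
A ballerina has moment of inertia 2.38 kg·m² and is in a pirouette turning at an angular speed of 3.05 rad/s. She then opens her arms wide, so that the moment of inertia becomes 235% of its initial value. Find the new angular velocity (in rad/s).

ω₂ ≈ 1.30 rad/s

With no external torque about the axis, L is conserved: I₁ω₁ = I₂ω₂.
I₂ = 2.35 × 2.38 = 5.593 kg·m².
ω₂ = I₁ω₁ / I₂ = (2.380)(3.05 rad/s) / (5.593) = 1.298 rad/s.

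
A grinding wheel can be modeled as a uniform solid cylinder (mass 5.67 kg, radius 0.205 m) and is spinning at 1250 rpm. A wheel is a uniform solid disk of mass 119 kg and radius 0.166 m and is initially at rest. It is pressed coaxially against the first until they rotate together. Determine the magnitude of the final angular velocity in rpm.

|ω_f| ≈ 84.7 rpm

No external torque acts about the common axis, so total angular momentum is conserved.
Moments of inertia: I_A = ½(5.67)(0.205)² = 0.1191 kg·m²; I_B = ½(119)(0.166)² = 1.640 kg·m².
Taking A's sense as positive: L = (0.1191)(1250) = 148.9 kg·m²·rpm.
Combined I = 0.1191 + 1.640 = 1.759 kg·m².
ω_f = L / I = 148.9 / 1.759 = 84.68 rpm.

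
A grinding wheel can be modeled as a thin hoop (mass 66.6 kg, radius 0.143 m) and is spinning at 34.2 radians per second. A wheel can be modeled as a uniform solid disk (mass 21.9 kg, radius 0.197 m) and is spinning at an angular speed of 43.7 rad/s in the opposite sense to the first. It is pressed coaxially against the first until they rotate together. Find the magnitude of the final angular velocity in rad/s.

|ω_f| ≈ 15.7 rad/s

The coupling torques are internal; angular momentum about the shared axis is conserved.
Moments of inertia: I_A = (66.6)(0.143)² = 1.362 kg·m²; I_B = ½(21.9)(0.197)² = 0.4250 kg·m².
Taking A's sense as positive: L = (1.362)(34.2) − (0.4250)(43.7) = 28.01 kg·m²·rad/s.
Combined I = 1.362 + 0.4250 = 1.787 kg·m².
ω_f = L / I = 28.01 / 1.787 = 15.67 rad/s.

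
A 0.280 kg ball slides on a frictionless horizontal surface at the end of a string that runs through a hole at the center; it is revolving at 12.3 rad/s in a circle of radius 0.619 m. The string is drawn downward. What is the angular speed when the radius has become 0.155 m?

The constraining force is radial, so m r² ω about the center is conserved.
ω₂ = ω₁ (r₁/r₂)² = (12.3)(0.619/0.155)² = 196.2 rad/s.

ω₂ ≈ 196 rad/s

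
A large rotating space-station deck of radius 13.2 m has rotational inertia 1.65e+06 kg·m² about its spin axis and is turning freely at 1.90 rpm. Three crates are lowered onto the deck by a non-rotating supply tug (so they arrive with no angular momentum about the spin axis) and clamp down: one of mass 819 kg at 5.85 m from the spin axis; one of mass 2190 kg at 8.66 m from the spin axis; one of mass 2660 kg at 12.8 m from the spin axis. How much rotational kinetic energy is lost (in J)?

energy lost ≈ 9000 J

No external torque acts about the spin axis; L_before = L_after.
Added inertia Σmr² = (819)(5.85)² + (2190)(8.66)² + (2660)(12.8)² = 6.281e+05 kg·m²; I_f = 1.650e+06 + 6.281e+05 = 2.278e+06 kg·m².
ω_f = I_p ω_i / I_f = (1.650e+06)(1.90) / 2.278e+06 = 1.376 rpm.
KE_i = ½(1.650e+06)(0.1990 rad/s)² = 32660 J; KE_f = ½(2.278e+06)(0.1441)² = 23660 J.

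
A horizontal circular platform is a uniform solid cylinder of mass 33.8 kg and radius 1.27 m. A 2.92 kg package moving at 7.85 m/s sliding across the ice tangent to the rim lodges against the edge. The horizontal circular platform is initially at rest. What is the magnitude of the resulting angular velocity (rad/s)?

|ω_f| ≈ 0.911 rad/s

The axle reaction passes through the central axle and exerts no torque about it; angular momentum about the central axle is conserved through the impact.
I_p = ½(33.8)(1.27)² = 27.26 kg·m². Taking the sense of the package's angular momentum as positive, L_{package} = m v R = (2.92)(7.85)(1.27) = 29.11 kg·m²/s.
L_i = 0 + 29.11 = 29.11 kg·m²/s.
After sticking, I_f = I_p + m R² = 27.26 + (2.92)(1.27)² = 31.97 kg·m².
ω_f = L_i / I_f = 29.11 / 31.97 = 0.9106 rad/s.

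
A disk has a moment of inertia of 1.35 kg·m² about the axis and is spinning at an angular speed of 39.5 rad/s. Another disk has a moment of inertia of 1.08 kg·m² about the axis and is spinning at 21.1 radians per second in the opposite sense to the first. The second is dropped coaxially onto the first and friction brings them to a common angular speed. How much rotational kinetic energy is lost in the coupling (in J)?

The coupling torques are internal; angular momentum about the shared axis is conserved.
Taking A's sense as positive: L = (1.350)(39.5) − (1.080)(21.1) = 30.54 kg·m²·rad/s.
Combined I = 1.350 + 1.080 = 2.430 kg·m².
ω_f = L / I = 30.54 / 2.430 = 12.57 rad/s.
KE_i = ½ΣIω² = 1294 J; KE_f = ½(2.430)(12.57)² = 191.9 J.

ΔKE lost ≈ 1100 J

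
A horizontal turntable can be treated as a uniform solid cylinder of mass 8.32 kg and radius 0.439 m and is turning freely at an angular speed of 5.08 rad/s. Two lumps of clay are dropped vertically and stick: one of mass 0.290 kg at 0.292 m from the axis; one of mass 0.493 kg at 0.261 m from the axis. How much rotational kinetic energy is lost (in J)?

The added mass arrives with no angular momentum about the axis, and any external torque about the axis is negligible, so the system's angular momentum is conserved.
I_p = ½(8.32)(0.439)² = 0.8017 kg·m².
Added inertia Σmr² = (0.290)(0.292)² + (0.493)(0.261)² = 0.05831 kg·m²; I_f = 0.8017 + 0.05831 = 0.8600 kg·m².
ω_f = I_p ω_i / I_f = (0.8017)(5.08) / 0.8600 = 4.736 rad/s.
KE_i = ½(0.8017)(5.080 rad/s)² = 10.34 J; KE_f = ½(0.8600)(4.736)² = 9.643 J.

energy lost ≈ 0.701 J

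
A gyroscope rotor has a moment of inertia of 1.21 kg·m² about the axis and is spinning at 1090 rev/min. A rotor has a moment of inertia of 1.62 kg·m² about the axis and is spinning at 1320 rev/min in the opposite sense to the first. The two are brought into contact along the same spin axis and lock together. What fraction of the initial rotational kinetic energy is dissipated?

The coupling torques are internal; angular momentum about the shared axis is conserved.
Taking A's sense as positive: L = (1.210)(1090) − (1.620)(1320) = -819.5 kg·m²·rpm.
Combined I = 1.210 + 1.620 = 2.830 kg·m².
ω_f = L / I = -819.5 / 2.830 = -289.6 rpm.
KE_i = ½ΣIω² = 23360 J; KE_f = ½(2.830)(30.32)² = 1301 J.
Fraction dissipated = (KE_i − KE_f)/KE_i = 0.9443.

fraction ≈ 0.944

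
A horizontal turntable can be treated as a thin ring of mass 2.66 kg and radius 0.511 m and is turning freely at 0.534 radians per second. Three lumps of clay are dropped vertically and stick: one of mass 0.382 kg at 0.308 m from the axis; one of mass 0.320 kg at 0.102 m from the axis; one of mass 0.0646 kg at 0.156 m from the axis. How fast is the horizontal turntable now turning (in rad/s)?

The added mass arrives with no angular momentum about the axis, and any external torque about the axis is negligible, so the system's angular momentum is conserved.
I_p = (2.66)(0.511)² = 0.6946 kg·m².
Added inertia Σmr² = (0.382)(0.308)² + (0.320)(0.102)² + (0.0646)(0.156)² = 0.04114 kg·m²; I_f = 0.6946 + 0.04114 = 0.7357 kg·m².
ω_f = I_p ω_i / I_f = (0.6946)(0.534) / 0.7357 = 0.5041 rad/s.

ω_f ≈ 0.504 rad/s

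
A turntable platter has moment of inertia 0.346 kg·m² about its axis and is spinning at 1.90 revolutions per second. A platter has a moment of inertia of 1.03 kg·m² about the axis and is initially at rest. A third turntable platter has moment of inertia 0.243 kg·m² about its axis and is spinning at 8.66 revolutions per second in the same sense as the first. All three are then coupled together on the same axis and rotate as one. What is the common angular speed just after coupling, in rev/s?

The coupling torques are internal; angular momentum about the shared axis is conserved.
Taking A's sense as positive: L = (0.3460)(1.90) + (0.2430)(8.66) = 2.762 kg·m²·rev/s.
Combined I = 0.3460 + 1.030 + 0.2430 = 1.619 kg·m².
ω_f = L / I = 2.762 / 1.619 = 1.706 rev/s.

|ω_f| ≈ 1.71 rev/s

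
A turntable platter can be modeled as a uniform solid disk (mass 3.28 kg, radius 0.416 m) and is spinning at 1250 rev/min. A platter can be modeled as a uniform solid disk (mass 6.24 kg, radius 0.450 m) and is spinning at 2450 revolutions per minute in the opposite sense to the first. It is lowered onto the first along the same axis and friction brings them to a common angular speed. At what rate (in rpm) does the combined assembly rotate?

|ω_f| ≈ 1300 rpm

The coupling torques are internal; angular momentum about the shared axis is conserved.
Moments of inertia: I_A = ½(3.28)(0.416)² = 0.2838 kg·m²; I_B = ½(6.24)(0.450)² = 0.6318 kg·m².
Taking A's sense as positive: L = (0.2838)(1250) − (0.6318)(2450) = -1193 kg·m²·rpm.
Combined I = 0.2838 + 0.6318 = 0.9156 kg·m².
ω_f = L / I = -1193 / 0.9156 = -1303 rpm.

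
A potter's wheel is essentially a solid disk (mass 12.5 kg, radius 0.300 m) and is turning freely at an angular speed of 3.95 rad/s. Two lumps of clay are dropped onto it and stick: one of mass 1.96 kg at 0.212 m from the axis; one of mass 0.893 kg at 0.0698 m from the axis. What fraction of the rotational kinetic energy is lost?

fraction ≈ 0.141

The added mass arrives with no angular momentum about the axis, and any external torque about the axis is negligible, so the system's angular momentum is conserved.
I_p = ½(12.5)(0.300)² = 0.5625 kg·m².
Added inertia Σmr² = (1.96)(0.212)² + (0.893)(0.0698)² = 0.09244 kg·m²; I_f = 0.5625 + 0.09244 = 0.6549 kg·m².
ω_f = I_p ω_i / I_f = (0.5625)(3.95) / 0.6549 = 3.392 rad/s.
KE_i = ½(0.5625)(3.950 rad/s)² = 4.388 J; KE_f = ½(0.6549)(3.392)² = 3.769 J.
Fraction lost = 0.1411.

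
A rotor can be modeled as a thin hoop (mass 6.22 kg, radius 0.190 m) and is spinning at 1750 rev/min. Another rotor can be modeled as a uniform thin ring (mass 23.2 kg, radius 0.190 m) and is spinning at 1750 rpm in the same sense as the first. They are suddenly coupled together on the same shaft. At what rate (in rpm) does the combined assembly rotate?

No external torque acts about the common axis, so total angular momentum is conserved.
Moments of inertia: I_A = (6.22)(0.190)² = 0.2245 kg·m²; I_B = (23.2)(0.190)² = 0.8375 kg·m².
Taking A's sense as positive: L = (0.2245)(1750) + (0.8375)(1750) = 1859 kg·m²·rpm.
Combined I = 0.2245 + 0.8375 = 1.062 kg·m².
ω_f = L / I = 1859 / 1.062 = 1750 rpm.

|ω_f| ≈ 1750 rpm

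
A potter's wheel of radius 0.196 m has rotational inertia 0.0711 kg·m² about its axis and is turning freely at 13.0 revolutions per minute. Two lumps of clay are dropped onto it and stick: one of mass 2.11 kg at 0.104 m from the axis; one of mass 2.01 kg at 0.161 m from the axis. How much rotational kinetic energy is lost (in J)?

energy lost ≈ 0.0338 J

The added mass arrives with no angular momentum about the axis, and any external torque about the axis is negligible, so the system's angular momentum is conserved.
Added inertia Σmr² = (2.11)(0.104)² + (2.01)(0.161)² = 0.07492 kg·m²; I_f = 0.07110 + 0.07492 = 0.1460 kg·m².
ω_f = I_p ω_i / I_f = (0.07110)(13.0) / 0.1460 = 6.330 rpm.
KE_i = ½(0.07110)(1.361 rad/s)² = 0.06588 J; KE_f = ½(0.1460)(0.6629)² = 0.03208 J.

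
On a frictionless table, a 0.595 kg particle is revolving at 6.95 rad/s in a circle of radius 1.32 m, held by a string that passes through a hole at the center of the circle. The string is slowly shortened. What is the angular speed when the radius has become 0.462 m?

The constraining force is radial, so m r² ω about the center is conserved.
ω₂ = ω₁ (r₁/r₂)² = (6.95)(1.32/0.462)² = 56.73 rad/s.

ω₂ ≈ 56.7 rad/s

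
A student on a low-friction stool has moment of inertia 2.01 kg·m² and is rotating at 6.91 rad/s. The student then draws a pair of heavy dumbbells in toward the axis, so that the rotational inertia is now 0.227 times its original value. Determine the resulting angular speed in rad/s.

With no external torque about the axis, L is conserved: I₁ω₁ = I₂ω₂.
I₂ = 0.227 × 2.01 = 0.4563 kg·m².
ω₂ = I₁ω₁ / I₂ = (2.010)(6.91 rad/s) / (0.4563) = 30.44 rad/s.

ω₂ ≈ 30.4 rad/s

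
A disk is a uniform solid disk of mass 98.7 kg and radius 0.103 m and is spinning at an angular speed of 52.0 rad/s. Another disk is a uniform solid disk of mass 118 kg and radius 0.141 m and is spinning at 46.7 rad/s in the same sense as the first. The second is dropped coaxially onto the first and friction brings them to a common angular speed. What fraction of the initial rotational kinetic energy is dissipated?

fraction ≈ 0.00256

No external torque acts about the common axis, so total angular momentum is conserved.
Moments of inertia: I_A = ½(98.7)(0.103)² = 0.5236 kg·m²; I_B = ½(118)(0.141)² = 1.173 kg·m².
Taking A's sense as positive: L = (0.5236)(52.0) + (1.173)(46.7) = 82.00 kg·m²·rad/s.
Combined I = 0.5236 + 1.173 = 1.697 kg·m².
ω_f = L / I = 82.00 / 1.697 = 48.34 rad/s.
KE_i = ½ΣIω² = 1987 J; KE_f = ½(1.697)(48.34)² = 1982 J.
Fraction dissipated = (KE_i − KE_f)/KE_i = 0.002559.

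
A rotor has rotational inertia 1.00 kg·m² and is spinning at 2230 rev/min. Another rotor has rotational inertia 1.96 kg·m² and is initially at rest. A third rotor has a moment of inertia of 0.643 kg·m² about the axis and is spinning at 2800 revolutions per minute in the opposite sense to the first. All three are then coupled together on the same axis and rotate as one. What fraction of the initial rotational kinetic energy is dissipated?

fraction ≈ 0.995

No external torque acts about the common axis, so total angular momentum is conserved.
Taking A's sense as positive: L = (1.000)(2230) − (0.6430)(2800) = 429.6 kg·m²·rpm.
Combined I = 1.000 + 1.960 + 0.6430 = 3.603 kg·m².
ω_f = L / I = 429.6 / 3.603 = 119.2 rpm.
KE_i = ½ΣIω² = 54910 J; KE_f = ½(3.603)(12.49)² = 280.9 J.
Fraction dissipated = (KE_i − KE_f)/KE_i = 0.9949.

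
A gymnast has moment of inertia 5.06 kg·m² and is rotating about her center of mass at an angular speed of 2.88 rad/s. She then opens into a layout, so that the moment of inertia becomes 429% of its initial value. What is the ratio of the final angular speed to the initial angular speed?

ω₂/ω₁ ≈ 0.233

No external torque acts about the spin axis, so angular momentum is conserved.
I₂ = 4.29 × 5.06 = 21.71 kg·m².
ω₂/ω₁ = I₁/I₂ = 5.060 / 21.71 = 0.2331.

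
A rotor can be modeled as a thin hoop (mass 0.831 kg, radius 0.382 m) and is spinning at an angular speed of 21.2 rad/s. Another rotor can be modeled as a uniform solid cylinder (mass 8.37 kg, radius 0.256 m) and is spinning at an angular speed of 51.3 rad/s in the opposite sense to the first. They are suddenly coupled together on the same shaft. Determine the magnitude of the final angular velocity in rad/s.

No external torque acts about the common axis, so total angular momentum is conserved.
Moments of inertia: I_A = (0.831)(0.382)² = 0.1213 kg·m²; I_B = ½(8.37)(0.256)² = 0.2743 kg·m².
Taking A's sense as positive: L = (0.1213)(21.2) − (0.2743)(51.3) = -11.50 kg·m²·rad/s.
Combined I = 0.1213 + 0.2743 = 0.3955 kg·m².
ω_f = L / I = -11.50 / 0.3955 = -29.07 rad/s.

|ω_f| ≈ 29.1 rad/s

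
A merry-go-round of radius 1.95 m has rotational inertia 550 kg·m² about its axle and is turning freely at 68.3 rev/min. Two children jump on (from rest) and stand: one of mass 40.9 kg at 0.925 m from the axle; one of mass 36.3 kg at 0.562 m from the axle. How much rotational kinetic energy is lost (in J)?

energy lost ≈ 1100 J

No external torque acts about the axle; L_before = L_after.
Added inertia Σmr² = (40.9)(0.925)² + (36.3)(0.562)² = 46.46 kg·m²; I_f = 550.0 + 46.46 = 596.5 kg·m².
ω_f = I_p ω_i / I_f = (550.0)(68.3) / 596.5 = 62.98 rpm.
KE_i = ½(550.0)(7.152 rad/s)² = 14070 J; KE_f = ½(596.5)(6.595)² = 12970 J.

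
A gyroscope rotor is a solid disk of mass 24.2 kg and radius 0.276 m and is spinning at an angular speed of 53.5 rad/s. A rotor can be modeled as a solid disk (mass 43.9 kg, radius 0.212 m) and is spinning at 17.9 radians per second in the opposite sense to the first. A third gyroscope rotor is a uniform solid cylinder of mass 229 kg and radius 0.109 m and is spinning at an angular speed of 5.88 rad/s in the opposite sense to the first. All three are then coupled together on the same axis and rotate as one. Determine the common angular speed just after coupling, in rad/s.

|ω_f| ≈ 7.24 rad/s

The coupling torques are internal; angular momentum about the shared axis is conserved.
Moments of inertia: I_A = ½(24.2)(0.276)² = 0.9217 kg·m²; I_B = ½(43.9)(0.212)² = 0.9865 kg·m²; I_C = ½(229)(0.109)² = 1.360 kg·m².
Taking A's sense as positive: L = (0.9217)(53.5) − (0.9865)(17.9) − (1.360)(5.88) = 23.65 kg·m²·rad/s.
Combined I = 0.9217 + 0.9865 + 1.360 = 3.269 kg·m².
ω_f = L / I = 23.65 / 3.269 = 7.237 rad/s.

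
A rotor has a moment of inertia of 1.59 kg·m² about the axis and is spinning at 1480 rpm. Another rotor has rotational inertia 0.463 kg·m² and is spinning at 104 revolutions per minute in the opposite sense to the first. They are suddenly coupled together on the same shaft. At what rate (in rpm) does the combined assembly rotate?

|ω_f| ≈ 1120 rpm

No external torque acts about the common axis, so total angular momentum is conserved.
Taking A's sense as positive: L = (1.590)(1480) − (0.4630)(104) = 2305 kg·m²·rpm.
Combined I = 1.590 + 0.4630 = 2.053 kg·m².
ω_f = L / I = 2305 / 2.053 = 1123 rpm.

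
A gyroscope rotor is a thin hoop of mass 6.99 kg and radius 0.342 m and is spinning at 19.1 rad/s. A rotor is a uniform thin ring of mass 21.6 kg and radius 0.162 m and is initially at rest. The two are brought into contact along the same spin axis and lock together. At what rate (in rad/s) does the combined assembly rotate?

The coupling torques are internal; angular momentum about the shared axis is conserved.
Moments of inertia: I_A = (6.99)(0.342)² = 0.8176 kg·m²; I_B = (21.6)(0.162)² = 0.5669 kg·m².
Taking A's sense as positive: L = (0.8176)(19.1) = 15.62 kg·m²·rad/s.
Combined I = 0.8176 + 0.5669 = 1.384 kg·m².
ω_f = L / I = 15.62 / 1.384 = 11.28 rad/s.

|ω_f| ≈ 11.3 rad/s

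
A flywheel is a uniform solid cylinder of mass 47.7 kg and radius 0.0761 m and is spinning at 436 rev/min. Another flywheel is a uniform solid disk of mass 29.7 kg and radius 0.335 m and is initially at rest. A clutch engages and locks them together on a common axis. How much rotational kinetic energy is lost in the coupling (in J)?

ΔKE lost ≈ 133 J

No external torque acts about the common axis, so total angular momentum is conserved.
Moments of inertia: I_A = ½(47.7)(0.0761)² = 0.1381 kg·m²; I_B = ½(29.7)(0.335)² = 1.667 kg·m².
Taking A's sense as positive: L = (0.1381)(436) = 60.22 kg·m²·rpm.
Combined I = 0.1381 + 1.667 = 1.805 kg·m².
ω_f = L / I = 60.22 / 1.805 = 33.37 rpm.
KE_i = ½ΣIω² = 144.0 J; KE_f = ½(1.805)(3.494)² = 11.02 J.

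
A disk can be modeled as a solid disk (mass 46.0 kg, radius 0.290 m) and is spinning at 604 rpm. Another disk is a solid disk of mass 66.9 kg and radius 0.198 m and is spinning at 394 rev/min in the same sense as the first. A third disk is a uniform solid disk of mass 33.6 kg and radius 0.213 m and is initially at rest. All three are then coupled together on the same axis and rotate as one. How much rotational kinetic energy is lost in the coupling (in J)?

No external torque acts about the common axis, so total angular momentum is conserved.
Moments of inertia: I_A = ½(46.0)(0.290)² = 1.934 kg·m²; I_B = ½(66.9)(0.198)² = 1.311 kg·m²; I_C = ½(33.6)(0.213)² = 0.7622 kg·m².
Taking A's sense as positive: L = (1.934)(604) + (1.311)(394) = 1685 kg·m²·rpm.
Combined I = 1.934 + 1.311 + 0.7622 = 4.008 kg·m².
ω_f = L / I = 1685 / 4.008 = 420.4 rpm.
KE_i = ½ΣIω² = 4985 J; KE_f = ½(4.008)(44.03)² = 3884 J.

ΔKE lost ≈ 1100 J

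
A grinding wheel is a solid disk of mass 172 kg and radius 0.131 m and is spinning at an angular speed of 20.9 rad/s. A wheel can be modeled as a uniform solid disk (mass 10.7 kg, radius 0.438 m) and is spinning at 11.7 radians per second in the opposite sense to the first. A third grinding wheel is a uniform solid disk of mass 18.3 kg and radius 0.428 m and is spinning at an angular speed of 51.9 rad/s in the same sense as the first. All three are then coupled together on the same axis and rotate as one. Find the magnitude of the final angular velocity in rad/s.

The coupling torques are internal; angular momentum about the shared axis is conserved.
Moments of inertia: I_A = ½(172)(0.131)² = 1.476 kg·m²; I_B = ½(10.7)(0.438)² = 1.026 kg·m²; I_C = ½(18.3)(0.428)² = 1.676 kg·m².
Taking A's sense as positive: L = (1.476)(20.9) − (1.026)(11.7) + (1.676)(51.9) = 105.8 kg·m²·rad/s.
Combined I = 1.476 + 1.026 + 1.676 = 4.178 kg·m².
ω_f = L / I = 105.8 / 4.178 = 25.33 rad/s.

|ω_f| ≈ 25.3 rad/s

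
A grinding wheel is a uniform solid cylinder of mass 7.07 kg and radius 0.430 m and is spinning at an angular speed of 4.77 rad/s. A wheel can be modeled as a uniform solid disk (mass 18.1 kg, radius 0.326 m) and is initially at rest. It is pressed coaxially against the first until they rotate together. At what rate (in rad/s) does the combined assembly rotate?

|ω_f| ≈ 1.93 rad/s

No external torque acts about the common axis, so total angular momentum is conserved.
Moments of inertia: I_A = ½(7.07)(0.430)² = 0.6536 kg·m²; I_B = ½(18.1)(0.326)² = 0.9618 kg·m².
Taking A's sense as positive: L = (0.6536)(4.77) = 3.118 kg·m²·rad/s.
Combined I = 0.6536 + 0.9618 = 1.615 kg·m².
ω_f = L / I = 3.118 / 1.615 = 1.930 rad/s.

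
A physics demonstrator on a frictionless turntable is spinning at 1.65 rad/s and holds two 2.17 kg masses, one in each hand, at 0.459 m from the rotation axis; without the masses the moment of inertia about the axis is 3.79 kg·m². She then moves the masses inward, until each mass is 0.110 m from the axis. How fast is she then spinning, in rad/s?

ω₂ ≈ 2.02 rad/s

No external torque acts about the spin axis, so angular momentum is conserved.
I₁ = 3.79 + 2(2.17)(0.459)² = 4.704 kg·m²; I₂ = 3.79 + 2(2.17)(0.110)² = 3.843 kg·m².
ω₂ = I₁ω₁ / I₂ = (4.704)(1.65 rad/s) / (3.843) = 2.020 rad/s.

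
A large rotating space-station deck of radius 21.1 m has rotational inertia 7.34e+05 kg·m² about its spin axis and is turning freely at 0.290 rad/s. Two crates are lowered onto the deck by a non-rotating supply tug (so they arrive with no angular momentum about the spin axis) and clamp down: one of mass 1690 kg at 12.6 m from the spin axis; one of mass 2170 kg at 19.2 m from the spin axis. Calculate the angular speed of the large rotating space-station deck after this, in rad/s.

No external torque acts about the spin axis; L_before = L_after.
Added inertia Σmr² = (1690)(12.6)² + (2170)(19.2)² = 1.068e+06 kg·m²; I_f = 7.340e+05 + 1.068e+06 = 1.802e+06 kg·m².
ω_f = I_p ω_i / I_f = (7.340e+05)(0.290) / 1.802e+06 = 0.1181 rad/s.

ω_f ≈ 0.118 rad/s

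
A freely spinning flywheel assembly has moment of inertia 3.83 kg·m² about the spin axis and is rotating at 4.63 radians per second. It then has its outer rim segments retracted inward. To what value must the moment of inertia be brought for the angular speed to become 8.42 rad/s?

No external torque acts about the spin axis, so angular momentum is conserved.
I₂ = I₁ω₁ / ω₂ = (3.83)(4.63) / (8.42) = 2.106 kg·m².

I₂ ≈ 2.11 kg·m²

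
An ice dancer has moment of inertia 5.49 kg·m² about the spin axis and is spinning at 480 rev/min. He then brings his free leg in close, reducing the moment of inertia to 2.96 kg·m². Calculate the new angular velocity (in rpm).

ω₂ ≈ 890 rpm

No external torque acts about the spin axis, so angular momentum is conserved.
ω₂ = I₁ω₁ / I₂ = (5.490)(480 rpm) / (2.960) = 890.3 rpm.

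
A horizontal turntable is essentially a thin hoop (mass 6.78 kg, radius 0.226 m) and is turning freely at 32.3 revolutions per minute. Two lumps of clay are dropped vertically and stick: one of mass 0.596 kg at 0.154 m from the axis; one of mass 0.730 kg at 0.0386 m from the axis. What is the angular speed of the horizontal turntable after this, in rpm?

The added mass arrives with no angular momentum about the axis, and any external torque about the axis is negligible, so the system's angular momentum is conserved.
I_p = (6.78)(0.226)² = 0.3463 kg·m².
Added inertia Σmr² = (0.596)(0.154)² + (0.730)(0.0386)² = 0.01522 kg·m²; I_f = 0.3463 + 0.01522 = 0.3615 kg·m².
ω_f = I_p ω_i / I_f = (0.3463)(32.3) / 0.3615 = 30.94 rpm.

ω_f ≈ 30.9 rpm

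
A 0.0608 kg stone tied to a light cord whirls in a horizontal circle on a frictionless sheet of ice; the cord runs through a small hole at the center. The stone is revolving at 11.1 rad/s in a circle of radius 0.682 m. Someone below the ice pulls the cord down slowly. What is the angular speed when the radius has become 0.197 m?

No torque about the axis ⇒ m r₁² ω₁ = m r₂² ω₂.
ω₂ = ω₁ (r₁/r₂)² = (11.1)(0.682/0.197)² = 133.0 rad/s.

ω₂ ≈ 133 rad/s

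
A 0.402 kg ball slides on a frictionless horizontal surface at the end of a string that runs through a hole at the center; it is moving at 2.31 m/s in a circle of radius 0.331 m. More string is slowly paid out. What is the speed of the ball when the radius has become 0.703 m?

v₂ ≈ 1.09 m/s

Central (radial) force ⇒ zero torque about the center ⇒ m v r is constant.
v₂ = v₁ r₁ / r₂ = (2.31)(0.331) / (0.703) = 1.088 m/s.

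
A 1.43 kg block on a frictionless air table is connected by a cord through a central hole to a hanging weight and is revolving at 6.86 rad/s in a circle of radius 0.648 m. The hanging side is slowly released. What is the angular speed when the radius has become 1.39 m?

The constraining force is radial, so m r² ω about the center is conserved.
ω₂ = ω₁ (r₁/r₂)² = (6.86)(0.648/1.39)² = 1.491 rad/s.

ω₂ ≈ 1.49 rad/s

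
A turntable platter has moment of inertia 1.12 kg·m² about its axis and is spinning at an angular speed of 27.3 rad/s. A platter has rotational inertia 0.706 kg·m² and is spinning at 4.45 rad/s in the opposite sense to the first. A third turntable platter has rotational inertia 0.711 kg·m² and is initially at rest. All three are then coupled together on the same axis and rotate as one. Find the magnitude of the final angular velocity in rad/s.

|ω_f| ≈ 10.8 rad/s

The coupling torques are internal; angular momentum about the shared axis is conserved.
Taking A's sense as positive: L = (1.120)(27.3) − (0.7060)(4.45) = 27.43 kg·m²·rad/s.
Combined I = 1.120 + 0.7060 + 0.7110 = 2.537 kg·m².
ω_f = L / I = 27.43 / 2.537 = 10.81 rad/s.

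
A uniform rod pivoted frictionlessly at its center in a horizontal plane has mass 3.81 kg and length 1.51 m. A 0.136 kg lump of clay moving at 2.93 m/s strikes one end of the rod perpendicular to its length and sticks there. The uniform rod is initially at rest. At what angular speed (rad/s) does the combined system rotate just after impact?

|ω_f| ≈ 0.375 rad/s

About the pivot the impulsive forces during the collision are internal, so angular momentum about that axis is conserved.
I_p = (1/12)(3.81)(1.51)² = 0.7239 kg·m². Taking the sense of the lump of clay's angular momentum as positive, L_{lump} = m v R = (0.136)(2.93)(1.51/2) = 0.3009 kg·m²/s.
L_i = 0 + 0.3009 = 0.3009 kg·m²/s.
After sticking, I_f = I_p + m R² = 0.7239 + (0.136)(1.51/2)² = 0.8015 kg·m².
ω_f = L_i / I_f = 0.3009 / 0.8015 = 0.3754 rad/s.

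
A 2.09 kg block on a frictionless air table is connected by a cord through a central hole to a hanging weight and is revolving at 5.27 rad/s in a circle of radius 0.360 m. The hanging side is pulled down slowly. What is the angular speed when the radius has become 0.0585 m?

The constraining force is radial, so m r² ω about the center is conserved.
ω₂ = ω₁ (r₁/r₂)² = (5.27)(0.360/0.0585)² = 199.6 rad/s.

ω₂ ≈ 200 rad/s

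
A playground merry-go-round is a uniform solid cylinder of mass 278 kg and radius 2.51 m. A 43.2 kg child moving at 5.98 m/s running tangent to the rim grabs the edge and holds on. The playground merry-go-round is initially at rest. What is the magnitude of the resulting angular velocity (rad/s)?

About the axle the impulsive forces during the collision are internal, so angular momentum about that axis is conserved.
I_p = ½(278)(2.51)² = 875.7 kg·m². Taking the sense of the child's angular momentum as positive, L_{child} = m v R = (43.2)(5.98)(2.51) = 648.4 kg·m²/s.
L_i = 0 + 648.4 = 648.4 kg·m²/s.
After sticking, I_f = I_p + m R² = 875.7 + (43.2)(2.51)² = 1148 kg·m².
ω_f = L_i / I_f = 648.4 / 1148 = 0.5649 rad/s.

|ω_f| ≈ 0.565 rad/s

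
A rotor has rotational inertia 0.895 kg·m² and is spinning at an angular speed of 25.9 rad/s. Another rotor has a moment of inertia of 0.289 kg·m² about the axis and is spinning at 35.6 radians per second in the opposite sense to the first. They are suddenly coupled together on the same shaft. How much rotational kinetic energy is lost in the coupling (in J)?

The coupling torques are internal; angular momentum about the shared axis is conserved.
Taking A's sense as positive: L = (0.8950)(25.9) − (0.2890)(35.6) = 12.89 kg·m²·rad/s.
Combined I = 0.8950 + 0.2890 = 1.184 kg·m².
ω_f = L / I = 12.89 / 1.184 = 10.89 rad/s.
KE_i = ½ΣIω² = 483.3 J; KE_f = ½(1.184)(10.89)² = 70.19 J.

ΔKE lost ≈ 413 J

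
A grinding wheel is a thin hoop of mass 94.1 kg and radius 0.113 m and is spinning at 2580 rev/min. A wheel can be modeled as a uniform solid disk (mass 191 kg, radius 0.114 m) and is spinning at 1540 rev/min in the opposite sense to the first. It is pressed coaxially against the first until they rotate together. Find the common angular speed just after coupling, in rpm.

|ω_f| ≈ 487 rpm

No external torque acts about the common axis, so total angular momentum is conserved.
Moments of inertia: I_A = (94.1)(0.113)² = 1.202 kg·m²; I_B = ½(191)(0.114)² = 1.241 kg·m².
Taking A's sense as positive: L = (1.202)(2580) − (1.241)(1540) = 1189 kg·m²·rpm.
Combined I = 1.202 + 1.241 = 2.443 kg·m².
ω_f = L / I = 1189 / 2.443 = 486.6 rpm.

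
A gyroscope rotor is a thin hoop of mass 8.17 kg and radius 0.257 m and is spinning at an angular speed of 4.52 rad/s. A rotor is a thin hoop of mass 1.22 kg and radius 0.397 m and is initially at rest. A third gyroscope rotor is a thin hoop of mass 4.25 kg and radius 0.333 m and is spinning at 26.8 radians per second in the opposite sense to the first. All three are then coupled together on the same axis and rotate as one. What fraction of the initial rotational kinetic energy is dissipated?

fraction ≈ 0.753

The coupling torques are internal; angular momentum about the shared axis is conserved.
Moments of inertia: I_A = (8.17)(0.257)² = 0.5396 kg·m²; I_B = (1.22)(0.397)² = 0.1923 kg·m²; I_C = (4.25)(0.333)² = 0.4713 kg·m².
Taking A's sense as positive: L = (0.5396)(4.52) − (0.4713)(26.8) = -10.19 kg·m²·rad/s.
Combined I = 0.5396 + 0.1923 + 0.4713 = 1.203 kg·m².
ω_f = L / I = -10.19 / 1.203 = -8.470 rad/s.
KE_i = ½ΣIω² = 174.8 J; KE_f = ½(1.203)(8.470)² = 43.16 J.
Fraction dissipated = (KE_i − KE_f)/KE_i = 0.7530.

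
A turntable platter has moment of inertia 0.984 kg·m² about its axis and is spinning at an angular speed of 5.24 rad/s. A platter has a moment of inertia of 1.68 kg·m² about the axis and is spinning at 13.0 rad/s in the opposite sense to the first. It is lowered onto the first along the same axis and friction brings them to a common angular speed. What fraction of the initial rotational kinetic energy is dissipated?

The coupling torques are internal; angular momentum about the shared axis is conserved.
Taking A's sense as positive: L = (0.9840)(5.24) − (1.680)(13.0) = -16.68 kg·m²·rad/s.
Combined I = 0.9840 + 1.680 = 2.664 kg·m².
ω_f = L / I = -16.68 / 2.664 = -6.263 rad/s.
KE_i = ½ΣIω² = 155.5 J; KE_f = ½(2.664)(6.263)² = 52.24 J.
Fraction dissipated = (KE_i − KE_f)/KE_i = 0.6640.

fraction ≈ 0.664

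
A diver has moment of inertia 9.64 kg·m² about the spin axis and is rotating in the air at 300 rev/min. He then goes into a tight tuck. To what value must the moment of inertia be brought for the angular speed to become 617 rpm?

With no external torque about the axis, L is conserved: I₁ω₁ = I₂ω₂.
I₂ = I₁ω₁ / ω₂ = (9.64)(300) / (617) = 4.687 kg·m².

I₂ ≈ 4.69 kg·m²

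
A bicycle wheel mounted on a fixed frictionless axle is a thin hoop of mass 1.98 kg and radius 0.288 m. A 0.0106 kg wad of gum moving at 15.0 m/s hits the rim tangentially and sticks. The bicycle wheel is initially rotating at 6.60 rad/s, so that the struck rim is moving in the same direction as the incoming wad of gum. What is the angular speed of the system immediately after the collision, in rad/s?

|ω_f| ≈ 6.84 rad/s

The axle reaction passes through the axle and exerts no torque about it; angular momentum about the axle is conserved through the impact.
I_p = (1.98)(0.288)² = 0.1642 kg·m². Taking the sense of the wad of gum's angular momentum as positive, L_{wad} = m v R = (0.0106)(15.0)(0.288) = 0.04579 kg·m²/s.
L_i = +I_p ω_p + m v R = +(0.1642)(6.60) + 0.04579 = 1.130 kg·m²/s.
After sticking, I_f = I_p + m R² = 0.1642 + (0.0106)(0.288)² = 0.1651 kg·m².
ω_f = L_i / I_f = 1.130 / 0.1651 = 6.842 rad/s.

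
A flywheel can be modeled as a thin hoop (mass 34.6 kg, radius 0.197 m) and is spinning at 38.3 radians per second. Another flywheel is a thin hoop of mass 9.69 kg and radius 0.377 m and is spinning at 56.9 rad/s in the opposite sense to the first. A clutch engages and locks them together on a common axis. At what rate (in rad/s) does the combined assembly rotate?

|ω_f| ≈ 9.90 rad/s

No external torque acts about the common axis, so total angular momentum is conserved.
Moments of inertia: I_A = (34.6)(0.197)² = 1.343 kg·m²; I_B = (9.69)(0.377)² = 1.377 kg·m².
Taking A's sense as positive: L = (1.343)(38.3) − (1.377)(56.9) = -26.94 kg·m²·rad/s.
Combined I = 1.343 + 1.377 = 2.720 kg·m².
ω_f = L / I = -26.94 / 2.720 = -9.903 rad/s.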